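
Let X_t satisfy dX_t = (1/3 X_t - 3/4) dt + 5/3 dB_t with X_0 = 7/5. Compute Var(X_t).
Var(X_t) = 25*exp(2*t/3)/6 - 25/6

The variance V(t) = Var(X_t) satisfies V'(t) = 2 a V(t) + c^2 with V(0) = 0 (drift coefficient is linear in X, diffusion is constant). With a = 1/3, c = 5/3, the solution is
  V(t) = (c^2 / (2 a)) * (exp(2 a t) - 1)
       = ((5/3)^2 / (2*(1/3))) * (exp((2/3) t) - 1)
       = 25*exp(2*t/3)/6 - 25/6.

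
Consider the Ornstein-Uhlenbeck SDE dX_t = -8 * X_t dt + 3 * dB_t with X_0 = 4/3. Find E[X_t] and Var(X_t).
E[X_t] = 4*exp(-8*t)/3; Var(X_t) = 9/16 - 9*exp(-16*t)/16

The OU SDE dX = -theta X dt + sigma dB admits the integrating factor exp(theta t): d(exp(theta t) X_t) = sigma exp(theta t) dB_t. Integrating from 0 to t:
  X_t = x_0 * exp(-theta t) + sigma * int_0^t exp(-theta (t-s)) dB_s.
The Itô integral has mean 0 and (by the Itô isometry) variance sigma^2 * int_0^t exp(-2 theta (t - s)) ds = sigma^2 * (1 - exp(-2 theta t)) / (2 theta).
With theta = 8, sigma = 3, x_0 = 4/3:
  E[X_t] = 4/3 * exp(-8 t) = 4*exp(-8*t)/3
  Var(X_t) = (3)^2 * (1 - exp(-2*8 t)) / (2 * 8) = 9/16 - 9*exp(-16*t)/16.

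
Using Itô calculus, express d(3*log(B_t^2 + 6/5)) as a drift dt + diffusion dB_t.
d(3*log(B_t^2 + 6/5)) = (15*(6 - 5*B_t^2)/(5*B_t^2 + 6)^2) dt + (30*B_t/(5*B_t^2 + 6)) dB_t

Itô's formula for f(B_t) gives d f(B_t) = f'(B_t) dB_t + (1/2) f''(B_t) dt. Compute derivatives of f(x) = 3*log(x^2 + 6/5):
  f'(x)  = 30*x/(5*x^2 + 6)
  f''(x) = 30*(6 - 5*x^2)/(5*x^2 + 6)^2
Substitute x = B_t and multiply the f'' term by 1/2:
  drift     = (1/2) * (30*(6 - 5*x^2)/(5*x^2 + 6)^2) evaluated at B_t = 15*(6 - 5*B_t^2)/(5*B_t^2 + 6)^2
  diffusion = (30*x/(5*x^2 + 6)) evaluated at B_t = 30*B_t/(5*B_t^2 + 6)
Therefore d(3*log(B_t^2 + 6/5)) = (15*(6 - 5*B_t^2)/(5*B_t^2 + 6)^2) dt + (30*B_t/(5*B_t^2 + 6)) dB_t.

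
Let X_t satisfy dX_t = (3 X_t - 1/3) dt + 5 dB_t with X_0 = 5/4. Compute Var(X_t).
Var(X_t) = 25*exp(6*t)/6 - 25/6

The variance V(t) = Var(X_t) satisfies V'(t) = 2 a V(t) + c^2 with V(0) = 0 (drift coefficient is linear in X, diffusion is constant). With a = 3, c = 5, the solution is
  V(t) = (c^2 / (2 a)) * (exp(2 a t) - 1)
       = (5^2 / (2*3)) * (exp(6 t) - 1)
       = 25*exp(6*t)/6 - 25/6.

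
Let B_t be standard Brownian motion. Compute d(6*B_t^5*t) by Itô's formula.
d(6*B_t^5*t) = (6*B_t^3*(B_t^2 + 10*t)) dt + (30*B_t^4*t) dB_t

Itô's formula for f(t, x): d f(t, B_t) = (f_t + (1/2) f_xx) dt + f_x dB_t. Compute partials of f(t, x) = 6*t*x^5:
  f_t(t,x)  = 6*x^5
  f_x(t,x)  = 30*t*x^4
  f_xx(t,x) = 120*t*x^3
Assemble drift = f_t + (1/2) f_xx = 6*x^3*(10*t + x^2) and diffusion = f_x = 30*t*x^4. Substituting x = B_t:
  d(6*B_t^5*t) = (6*B_t^3*(B_t^2 + 10*t)) dt + (30*B_t^4*t) dB_t.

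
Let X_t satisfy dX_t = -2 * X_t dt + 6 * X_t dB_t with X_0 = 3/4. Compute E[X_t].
E[X_t] = 3*exp(-2*t)/4

For GBM dX = mu X dt + sigma X dB with X_0 = x_0, apply Itô to Y = log X: dY = (mu - sigma^2/2) dt + sigma dB, so Y_t = log(x_0) + (mu - sigma^2/2) t + sigma B_t and hence X_t = x_0 * exp((mu - sigma^2/2) t + sigma B_t).
With mu = -2, sigma = 6, x_0 = 3/4, this gives:
  X_t = 3/4 * exp((-20) * t + (6) * B_t).
Since sigma*B_t ~ Normal(0, sigma^2 t), E[exp(sigma*B_t)] = exp(sigma^2 t / 2); so E[X_t] = x_0 * exp((mu - sigma^2/2) t) * exp(sigma^2 t / 2) = x_0 * exp(mu t) = 3*exp(-2*t)/4.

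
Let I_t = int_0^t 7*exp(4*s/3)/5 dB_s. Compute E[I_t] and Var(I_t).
E[I_t] = 0; Var(I_t) = 147*exp(8*t/3)/200 - 147/200

The Itô integral of a deterministic integrand f(s) has mean 0 because each increment f(s) * (B_{s+ds} - B_s) has mean 0. By the Itô isometry:
  Var( int_0^t f(s) dB_s ) = E[ (int_0^t f(s) dB_s)^2 ] = int_0^t f(s)^2 ds.
Here f(s) = 7*exp(4*s/3)/5, so f(s)^2 = 49*exp(8*s/3)/25. Integrate:
  int_0^t (49*exp(8*s/3)/25) ds = 147*exp(8*t/3)/200 - 147/200.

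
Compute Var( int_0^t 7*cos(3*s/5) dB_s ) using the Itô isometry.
Var = 49*t/2 + 245*sin(6*t/5)/12

The Itô integral of a deterministic integrand f(s) has mean 0 because each increment f(s) * (B_{s+ds} - B_s) has mean 0. By the Itô isometry:
  Var( int_0^t f(s) dB_s ) = E[ (int_0^t f(s) dB_s)^2 ] = int_0^t f(s)^2 ds.
Here f(s) = 7*cos(3*s/5), so f(s)^2 = 49*cos(3*s/5)^2. Integrate:
  int_0^t (49*cos(3*s/5)^2) ds = 49*t/2 + 245*sin(6*t/5)/12.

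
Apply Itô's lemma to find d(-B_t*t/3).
d(-B_t*t/3) = (-B_t/3) dt + (-t/3) dB_t

Itô's formula for f(t, x): d f(t, B_t) = (f_t + (1/2) f_xx) dt + f_x dB_t. Compute partials of f(t, x) = -t*x/3:
  f_t(t,x)  = -x/3
  f_x(t,x)  = -t/3
  f_xx(t,x) = 0
Assemble drift = f_t + (1/2) f_xx = -x/3 and diffusion = f_x = -t/3. Substituting x = B_t:
  d(-B_t*t/3) = (-B_t/3) dt + (-t/3) dB_t.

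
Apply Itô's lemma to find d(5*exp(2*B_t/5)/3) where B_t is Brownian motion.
d(5*exp(2*B_t/5)/3) = (2*exp(2*B_t/5)/15) dt + (2*exp(2*B_t/5)/3) dB_t

Itô's formula for f(B_t) gives d f(B_t) = f'(B_t) dB_t + (1/2) f''(B_t) dt. Compute derivatives of f(x) = 5*exp(2*x/5)/3:
  f'(x)  = 2*exp(2*x/5)/3
  f''(x) = 4*exp(2*x/5)/15
Substitute x = B_t and multiply the f'' term by 1/2:
  drift     = (1/2) * (4*exp(2*x/5)/15) evaluated at B_t = 2*exp(2*B_t/5)/15
  diffusion = (2*exp(2*x/5)/3) evaluated at B_t = 2*exp(2*B_t/5)/3
Therefore d(5*exp(2*B_t/5)/3) = (2*exp(2*B_t/5)/15) dt + (2*exp(2*B_t/5)/3) dB_t.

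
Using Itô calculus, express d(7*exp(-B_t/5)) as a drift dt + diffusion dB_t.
d(7*exp(-B_t/5)) = (7*exp(-B_t/5)/50) dt + (-7*exp(-B_t/5)/5) dB_t

Itô's formula for f(B_t) gives d f(B_t) = f'(B_t) dB_t + (1/2) f''(B_t) dt. Compute derivatives of f(x) = 7*exp(-x/5):
  f'(x)  = -7*exp(-x/5)/5
  f''(x) = 7*exp(-x/5)/25
Substitute x = B_t and multiply the f'' term by 1/2:
  drift     = (1/2) * (7*exp(-x/5)/25) evaluated at B_t = 7*exp(-B_t/5)/50
  diffusion = (-7*exp(-x/5)/5) evaluated at B_t = -7*exp(-B_t/5)/5
Therefore d(7*exp(-B_t/5)) = (7*exp(-B_t/5)/50) dt + (-7*exp(-B_t/5)/5) dB_t.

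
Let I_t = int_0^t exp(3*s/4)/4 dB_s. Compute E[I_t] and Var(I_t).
E[I_t] = 0; Var(I_t) = exp(3*t/2)/24 - 1/24

The Itô integral of a deterministic integrand f(s) has mean 0 because each increment f(s) * (B_{s+ds} - B_s) has mean 0. By the Itô isometry:
  Var( int_0^t f(s) dB_s ) = E[ (int_0^t f(s) dB_s)^2 ] = int_0^t f(s)^2 ds.
Here f(s) = exp(3*s/4)/4, so f(s)^2 = exp(3*s/2)/16. Integrate:
  int_0^t (exp(3*s/2)/16) ds = exp(3*t/2)/24 - 1/24.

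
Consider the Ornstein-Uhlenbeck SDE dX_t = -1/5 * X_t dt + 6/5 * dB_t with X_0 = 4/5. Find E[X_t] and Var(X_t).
E[X_t] = 4*exp(-t/5)/5; Var(X_t) = 18/5 - 18*exp(-2*t/5)/5

The OU SDE dX = -theta X dt + sigma dB admits the integrating factor exp(theta t): d(exp(theta t) X_t) = sigma exp(theta t) dB_t. Integrating from 0 to t:
  X_t = x_0 * exp(-theta t) + sigma * int_0^t exp(-theta (t-s)) dB_s.
The Itô integral has mean 0 and (by the Itô isometry) variance sigma^2 * int_0^t exp(-2 theta (t - s)) ds = sigma^2 * (1 - exp(-2 theta t)) / (2 theta).
With theta = 1/5, sigma = 6/5, x_0 = 4/5:
  E[X_t] = 4/5 * exp(-1/5 t) = 4*exp(-t/5)/5
  Var(X_t) = (6/5)^2 * (1 - exp(-2*1/5 t)) / (2 * 1/5) = 18/5 - 18*exp(-2*t/5)/5.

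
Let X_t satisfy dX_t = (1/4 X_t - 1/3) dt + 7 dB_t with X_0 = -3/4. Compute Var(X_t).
Var(X_t) = 98*exp(t/2) - 98

The variance V(t) = Var(X_t) satisfies V'(t) = 2 a V(t) + c^2 with V(0) = 0 (drift coefficient is linear in X, diffusion is constant). With a = 1/4, c = 7, the solution is
  V(t) = (c^2 / (2 a)) * (exp(2 a t) - 1)
       = (7^2 / (2*(1/4))) * (exp((1/2) t) - 1)
       = 98*exp(t/2) - 98.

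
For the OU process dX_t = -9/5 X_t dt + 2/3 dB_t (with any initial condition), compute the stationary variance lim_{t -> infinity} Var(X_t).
lim Var(X_t) = 10/81

The OU SDE dX = -theta X dt + sigma dB admits the integrating factor exp(theta t): d(exp(theta t) X_t) = sigma exp(theta t) dB_t. Integrating from 0 to t gives X_t = x_0 * exp(-theta t) + sigma * int_0^t exp(-theta (t-s)) dB_s for any initial x_0. The Itô integral has variance (by the Itô isometry) sigma^2 * int_0^t exp(-2 theta (t - s)) ds = sigma^2 * (1 - exp(-2 theta t)) / (2 theta), independent of x_0.
With theta = 9/5, sigma = 2/3:
  Var(X_t) = (2/3)^2 * (1 - exp(-2*9/5 t)) / (2 * 9/5) = 10/81 - 10*exp(-18*t/5)/81.
As t -> infinity, exp(-2*9/5 t) -> 0, so the stationary variance is sigma^2 / (2 theta) = 10/81.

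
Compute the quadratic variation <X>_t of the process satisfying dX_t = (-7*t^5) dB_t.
<X>_t = 49*t^11/11

For an Itô process dX_t = a(t) dt + b(t) dB_t, the quadratic variation is <X>_t = int_0^t b(s)^2 ds (the drift term does not contribute). Here b(s) = -7*s^5, so
  b(s)^2 = 49*s^10.
Integrating from 0 to t:
  <X>_t = int_0^t (49*s^10) ds = 49*t^11/11.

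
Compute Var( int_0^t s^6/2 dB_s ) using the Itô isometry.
Var = t^13/52

The Itô integral of a deterministic integrand f(s) has mean 0 because each increment f(s) * (B_{s+ds} - B_s) has mean 0. By the Itô isometry:
  Var( int_0^t f(s) dB_s ) = E[ (int_0^t f(s) dB_s)^2 ] = int_0^t f(s)^2 ds.
Here f(s) = s^6/2, so f(s)^2 = s^12/4. Integrate:
  int_0^t (s^12/4) ds = t^13/52.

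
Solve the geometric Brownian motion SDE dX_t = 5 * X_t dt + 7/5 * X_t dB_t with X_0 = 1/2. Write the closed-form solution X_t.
X_t = 1/2 * exp((201/50) * t + (7/5) * B_t)

For GBM dX = mu X dt + sigma X dB with X_0 = x_0, apply Itô to Y = log X: dY = (mu - sigma^2/2) dt + sigma dB, so Y_t = log(x_0) + (mu - sigma^2/2) t + sigma B_t and hence X_t = x_0 * exp((mu - sigma^2/2) t + sigma B_t).
With mu = 5, sigma = 7/5, x_0 = 1/2, this gives:
  X_t = 1/2 * exp((201/50) * t + (7/5) * B_t).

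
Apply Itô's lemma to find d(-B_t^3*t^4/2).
d(-B_t^3*t^4/2) = (B_t*t^3*(-4*B_t^2 - 3*t)/2) dt + (-3*B_t^2*t^4/2) dB_t

Itô's formula for f(t, x): d f(t, B_t) = (f_t + (1/2) f_xx) dt + f_x dB_t. Compute partials of f(t, x) = -t^4*x^3/2:
  f_t(t,x)  = -2*t^3*x^3
  f_x(t,x)  = -3*t^4*x^2/2
  f_xx(t,x) = -3*t^4*x
Assemble drift = f_t + (1/2) f_xx = t^3*x*(-3*t - 4*x^2)/2 and diffusion = f_x = -3*t^4*x^2/2. Substituting x = B_t:
  d(-B_t^3*t^4/2) = (B_t*t^3*(-4*B_t^2 - 3*t)/2) dt + (-3*B_t^2*t^4/2) dB_t.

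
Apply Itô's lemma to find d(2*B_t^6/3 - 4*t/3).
d(2*B_t^6/3 - 4*t/3) = (10*B_t^4 - 4/3) dt + (4*B_t^5) dB_t

Itô's formula for f(t, x): d f(t, B_t) = (f_t + (1/2) f_xx) dt + f_x dB_t. Compute partials of f(t, x) = -4*t/3 + 2*x^6/3:
  f_t(t,x)  = -4/3
  f_x(t,x)  = 4*x^5
  f_xx(t,x) = 20*x^4
Assemble drift = f_t + (1/2) f_xx = 10*x^4 - 4/3 and diffusion = f_x = 4*x^5. Substituting x = B_t:
  d(2*B_t^6/3 - 4*t/3) = (10*B_t^4 - 4/3) dt + (4*B_t^5) dB_t.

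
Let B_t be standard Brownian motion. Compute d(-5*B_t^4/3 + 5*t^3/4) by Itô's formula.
d(-5*B_t^4/3 + 5*t^3/4) = (-10*B_t^2 + 15*t^2/4) dt + (-20*B_t^3/3) dB_t

Itô's formula for f(t, x): d f(t, B_t) = (f_t + (1/2) f_xx) dt + f_x dB_t. Compute partials of f(t, x) = 5*t^3/4 - 5*x^4/3:
  f_t(t,x)  = 15*t^2/4
  f_x(t,x)  = -20*x^3/3
  f_xx(t,x) = -20*x^2
Assemble drift = f_t + (1/2) f_xx = 15*t^2/4 - 10*x^2 and diffusion = f_x = -20*x^3/3. Substituting x = B_t:
  d(-5*B_t^4/3 + 5*t^3/4) = (-10*B_t^2 + 15*t^2/4) dt + (-20*B_t^3/3) dB_t.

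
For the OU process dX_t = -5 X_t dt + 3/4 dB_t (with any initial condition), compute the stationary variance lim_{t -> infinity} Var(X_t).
lim Var(X_t) = 9/160

The OU SDE dX = -theta X dt + sigma dB admits the integrating factor exp(theta t): d(exp(theta t) X_t) = sigma exp(theta t) dB_t. Integrating from 0 to t gives X_t = x_0 * exp(-theta t) + sigma * int_0^t exp(-theta (t-s)) dB_s for any initial x_0. The Itô integral has variance (by the Itô isometry) sigma^2 * int_0^t exp(-2 theta (t - s)) ds = sigma^2 * (1 - exp(-2 theta t)) / (2 theta), independent of x_0.
With theta = 5, sigma = 3/4:
  Var(X_t) = (3/4)^2 * (1 - exp(-2*5 t)) / (2 * 5) = 9/160 - 9*exp(-10*t)/160.
As t -> infinity, exp(-2*5 t) -> 0, so the stationary variance is sigma^2 / (2 theta) = 9/160.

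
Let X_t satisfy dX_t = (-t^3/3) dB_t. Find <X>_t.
<X>_t = t^7/63

For an Itô process dX_t = a(t) dt + b(t) dB_t, the quadratic variation is <X>_t = int_0^t b(s)^2 ds (the drift term does not contribute). Here b(s) = -s^3/3, so
  b(s)^2 = s^6/9.
Integrating from 0 to t:
  <X>_t = int_0^t (s^6/9) ds = t^7/63.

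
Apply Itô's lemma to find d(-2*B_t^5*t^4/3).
d(-2*B_t^5*t^4/3) = (4*B_t^3*t^3*(-2*B_t^2 - 5*t)/3) dt + (-10*B_t^4*t^4/3) dB_t

Itô's formula for f(t, x): d f(t, B_t) = (f_t + (1/2) f_xx) dt + f_x dB_t. Compute partials of f(t, x) = -2*t^4*x^5/3:
  f_t(t,x)  = -8*t^3*x^5/3
  f_x(t,x)  = -10*t^4*x^4/3
  f_xx(t,x) = -40*t^4*x^3/3
Assemble drift = f_t + (1/2) f_xx = 4*t^3*x^3*(-5*t - 2*x^2)/3 and diffusion = f_x = -10*t^4*x^4/3. Substituting x = B_t:
  d(-2*B_t^5*t^4/3) = (4*B_t^3*t^3*(-2*B_t^2 - 5*t)/3) dt + (-10*B_t^4*t^4/3) dB_t.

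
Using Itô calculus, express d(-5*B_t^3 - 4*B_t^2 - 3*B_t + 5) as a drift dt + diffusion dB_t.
d(-5*B_t^3 - 4*B_t^2 - 3*B_t + 5) = (-15*B_t - 4) dt + (-15*B_t^2 - 8*B_t - 3) dB_t

Itô's formula for f(B_t) gives d f(B_t) = f'(B_t) dB_t + (1/2) f''(B_t) dt. Compute derivatives of f(x) = -5*x^3 - 4*x^2 - 3*x + 5:
  f'(x)  = -15*x^2 - 8*x - 3
  f''(x) = -30*x - 8
Substitute x = B_t and multiply the f'' term by 1/2:
  drift     = (1/2) * (-30*x - 8) evaluated at B_t = -15*B_t - 4
  diffusion = (-15*x^2 - 8*x - 3) evaluated at B_t = -15*B_t^2 - 8*B_t - 3
Therefore d(-5*B_t^3 - 4*B_t^2 - 3*B_t + 5) = (-15*B_t - 4) dt + (-15*B_t^2 - 8*B_t - 3) dB_t.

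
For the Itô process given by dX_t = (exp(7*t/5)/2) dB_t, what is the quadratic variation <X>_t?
<X>_t = 5*exp(14*t/5)/56 - 5/56

For an Itô process dX_t = a(t) dt + b(t) dB_t, the quadratic variation is <X>_t = int_0^t b(s)^2 ds (the drift term does not contribute). Here b(s) = exp(7*s/5)/2, so
  b(s)^2 = exp(14*s/5)/4.
Integrating from 0 to t:
  <X>_t = int_0^t (exp(14*s/5)/4) ds = 5*exp(14*t/5)/56 - 5/56.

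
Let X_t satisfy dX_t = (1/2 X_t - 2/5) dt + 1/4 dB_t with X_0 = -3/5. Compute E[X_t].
E[X_t] = 4/5 - 7*exp(t/2)/5

Taking expectations and using E[dB_t] = 0, the mean m(t) = E[X_t] satisfies the ODE m'(t) = a m(t) + b with m(0) = x_0. With a = 1/2, b = -2/5, x_0 = -3/5, the solution is
  m(t) = x_0 * exp(a t) + (b/a) * (exp(a t) - 1)
       = (-3/5) * exp((1/2) t) + ((-2/5)/(1/2)) * (exp((1/2) t) - 1)
       = 4/5 - 7*exp(t/2)/5.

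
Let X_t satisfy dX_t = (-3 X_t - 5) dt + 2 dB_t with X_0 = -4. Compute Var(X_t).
Var(X_t) = 2/3 - 2*exp(-6*t)/3

The variance V(t) = Var(X_t) satisfies V'(t) = 2 a V(t) + c^2 with V(0) = 0 (drift coefficient is linear in X, diffusion is constant). With a = -3, c = 2, the solution is
  V(t) = (c^2 / (2 a)) * (exp(2 a t) - 1)
       = (2^2 / (2*(-3))) * (exp((-6) t) - 1)
       = 2/3 - 2*exp(-6*t)/3.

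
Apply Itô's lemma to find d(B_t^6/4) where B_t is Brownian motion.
d(B_t^6/4) = (15*B_t^4/4) dt + (3*B_t^5/2) dB_t

Itô's formula for f(B_t) gives d f(B_t) = f'(B_t) dB_t + (1/2) f''(B_t) dt. Compute derivatives of f(x) = x^6/4:
  f'(x)  = 3*x^5/2
  f''(x) = 15*x^4/2
Substitute x = B_t and multiply the f'' term by 1/2:
  drift     = (1/2) * (15*x^4/2) evaluated at B_t = 15*B_t^4/4
  diffusion = (3*x^5/2) evaluated at B_t = 3*B_t^5/2
Therefore d(B_t^6/4) = (15*B_t^4/4) dt + (3*B_t^5/2) dB_t.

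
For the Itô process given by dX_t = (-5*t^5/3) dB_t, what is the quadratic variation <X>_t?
<X>_t = 25*t^11/99

For an Itô process dX_t = a(t) dt + b(t) dB_t, the quadratic variation is <X>_t = int_0^t b(s)^2 ds (the drift term does not contribute). Here b(s) = -5*s^5/3, so
  b(s)^2 = 25*s^10/9.
Integrating from 0 to t:
  <X>_t = int_0^t (25*s^10/9) ds = 25*t^11/99.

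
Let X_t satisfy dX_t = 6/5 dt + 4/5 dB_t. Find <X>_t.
<X>_t = 16*t/25

For an Itô process dX_t = a(t) dt + b(t) dB_t, the quadratic variation is <X>_t = int_0^t b(s)^2 ds (the drift term does not contribute). Here b(s) = 4/5, so
  b(s)^2 = 16/25.
Integrating from 0 to t:
  <X>_t = int_0^t (16/25) ds = 16*t/25.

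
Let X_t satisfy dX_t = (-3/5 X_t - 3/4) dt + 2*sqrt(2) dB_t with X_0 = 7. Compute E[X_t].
E[X_t] = -5/4 + 33*exp(-3*t/5)/4

Taking expectations and using E[dB_t] = 0, the mean m(t) = E[X_t] satisfies the ODE m'(t) = a m(t) + b with m(0) = x_0. With a = -3/5, b = -3/4, x_0 = 7, the solution is
  m(t) = x_0 * exp(a t) + (b/a) * (exp(a t) - 1)
       = 7 * exp((-3/5) t) + ((-3/4)/(-3/5)) * (exp((-3/5) t) - 1)
       = -5/4 + 33*exp(-3*t/5)/4.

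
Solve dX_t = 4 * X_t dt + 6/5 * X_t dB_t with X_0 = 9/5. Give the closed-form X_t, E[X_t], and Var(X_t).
X_t = 9/5 * exp((82/25) t + (6/5) B_t); E[X_t] = 9*exp(4*t)/5; Var(X_t) = 81*(exp(36*t/25) - 1)*exp(8*t)/25

For GBM dX = mu X dt + sigma X dB with X_0 = x_0, apply Itô to Y = log X: dY = (mu - sigma^2/2) dt + sigma dB, so Y_t = log(x_0) + (mu - sigma^2/2) t + sigma B_t and hence X_t = x_0 * exp((mu - sigma^2/2) t + sigma B_t).
With mu = 4, sigma = 6/5, x_0 = 9/5, this gives:
  X_t = 9/5 * exp((82/25) * t + (6/5) * B_t).
Since sigma*B_t ~ Normal(0, sigma^2 t), E[exp(sigma*B_t)] = exp(sigma^2 t / 2); so E[X_t] = x_0 * exp((mu - sigma^2/2) t) * exp(sigma^2 t / 2) = x_0 * exp(mu t) = 9*exp(4*t)/5.
Var(X_t) = E[X_t^2] - (E[X_t])^2 = x_0^2 * exp(2 mu t) * (exp(sigma^2 t) - 1) = 81*(exp(36*t/25) - 1)*exp(8*t)/25.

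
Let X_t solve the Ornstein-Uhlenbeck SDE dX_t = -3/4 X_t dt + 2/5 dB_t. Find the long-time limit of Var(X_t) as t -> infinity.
lim Var(X_t) = 8/75

The OU SDE dX = -theta X dt + sigma dB admits the integrating factor exp(theta t): d(exp(theta t) X_t) = sigma exp(theta t) dB_t. Integrating from 0 to t gives X_t = x_0 * exp(-theta t) + sigma * int_0^t exp(-theta (t-s)) dB_s for any initial x_0. The Itô integral has variance (by the Itô isometry) sigma^2 * int_0^t exp(-2 theta (t - s)) ds = sigma^2 * (1 - exp(-2 theta t)) / (2 theta), independent of x_0.
With theta = 3/4, sigma = 2/5:
  Var(X_t) = (2/5)^2 * (1 - exp(-2*3/4 t)) / (2 * 3/4) = 8/75 - 8*exp(-3*t/2)/75.
As t -> infinity, exp(-2*3/4 t) -> 0, so the stationary variance is sigma^2 / (2 theta) = 8/75.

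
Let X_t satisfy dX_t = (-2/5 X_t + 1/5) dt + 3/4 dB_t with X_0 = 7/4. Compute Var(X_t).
Var(X_t) = 45/64 - 45*exp(-4*t/5)/64

The variance V(t) = Var(X_t) satisfies V'(t) = 2 a V(t) + c^2 with V(0) = 0 (drift coefficient is linear in X, diffusion is constant). With a = -2/5, c = 3/4, the solution is
  V(t) = (c^2 / (2 a)) * (exp(2 a t) - 1)
       = ((3/4)^2 / (2*(-2/5))) * (exp((-4/5) t) - 1)
       = 45/64 - 45*exp(-4*t/5)/64.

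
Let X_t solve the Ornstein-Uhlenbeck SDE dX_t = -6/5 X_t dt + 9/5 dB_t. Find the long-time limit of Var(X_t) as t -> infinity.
lim Var(X_t) = 27/20

The OU SDE dX = -theta X dt + sigma dB admits the integrating factor exp(theta t): d(exp(theta t) X_t) = sigma exp(theta t) dB_t. Integrating from 0 to t gives X_t = x_0 * exp(-theta t) + sigma * int_0^t exp(-theta (t-s)) dB_s for any initial x_0. The Itô integral has variance (by the Itô isometry) sigma^2 * int_0^t exp(-2 theta (t - s)) ds = sigma^2 * (1 - exp(-2 theta t)) / (2 theta), independent of x_0.
With theta = 6/5, sigma = 9/5:
  Var(X_t) = (9/5)^2 * (1 - exp(-2*6/5 t)) / (2 * 6/5) = 27/20 - 27*exp(-12*t/5)/20.
As t -> infinity, exp(-2*6/5 t) -> 0, so the stationary variance is sigma^2 / (2 theta) = 27/20.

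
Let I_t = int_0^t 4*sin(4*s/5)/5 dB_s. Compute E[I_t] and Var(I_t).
E[I_t] = 0; Var(I_t) = 8*t/25 - 2*sin(4*t/5)*cos(4*t/5)/5

The Itô integral of a deterministic integrand f(s) has mean 0 because each increment f(s) * (B_{s+ds} - B_s) has mean 0. By the Itô isometry:
  Var( int_0^t f(s) dB_s ) = E[ (int_0^t f(s) dB_s)^2 ] = int_0^t f(s)^2 ds.
Here f(s) = 4*sin(4*s/5)/5, so f(s)^2 = 16*sin(4*s/5)^2/25. Integrate:
  int_0^t (16*sin(4*s/5)^2/25) ds = 8*t/25 - 2*sin(4*t/5)*cos(4*t/5)/5.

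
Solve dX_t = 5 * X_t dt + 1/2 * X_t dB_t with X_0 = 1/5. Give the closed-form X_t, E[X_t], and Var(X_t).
X_t = 1/5 * exp((39/8) t + (1/2) B_t); E[X_t] = exp(5*t)/5; Var(X_t) = (exp(t/4) - 1)*exp(10*t)/25

For GBM dX = mu X dt + sigma X dB with X_0 = x_0, apply Itô to Y = log X: dY = (mu - sigma^2/2) dt + sigma dB, so Y_t = log(x_0) + (mu - sigma^2/2) t + sigma B_t and hence X_t = x_0 * exp((mu - sigma^2/2) t + sigma B_t).
With mu = 5, sigma = 1/2, x_0 = 1/5, this gives:
  X_t = 1/5 * exp((39/8) * t + (1/2) * B_t).
Since sigma*B_t ~ Normal(0, sigma^2 t), E[exp(sigma*B_t)] = exp(sigma^2 t / 2); so E[X_t] = x_0 * exp((mu - sigma^2/2) t) * exp(sigma^2 t / 2) = x_0 * exp(mu t) = exp(5*t)/5.
Var(X_t) = E[X_t^2] - (E[X_t])^2 = x_0^2 * exp(2 mu t) * (exp(sigma^2 t) - 1) = (exp(t/4) - 1)*exp(10*t)/25.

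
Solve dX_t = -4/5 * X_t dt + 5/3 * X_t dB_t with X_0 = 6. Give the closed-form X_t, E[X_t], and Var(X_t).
X_t = 6 * exp((-197/90) t + (5/3) B_t); E[X_t] = 6*exp(-4*t/5); Var(X_t) = (36*exp(25*t/9) - 36)*exp(-8*t/5)

For GBM dX = mu X dt + sigma X dB with X_0 = x_0, apply Itô to Y = log X: dY = (mu - sigma^2/2) dt + sigma dB, so Y_t = log(x_0) + (mu - sigma^2/2) t + sigma B_t and hence X_t = x_0 * exp((mu - sigma^2/2) t + sigma B_t).
With mu = -4/5, sigma = 5/3, x_0 = 6, this gives:
  X_t = 6 * exp((-197/90) * t + (5/3) * B_t).
Since sigma*B_t ~ Normal(0, sigma^2 t), E[exp(sigma*B_t)] = exp(sigma^2 t / 2); so E[X_t] = x_0 * exp((mu - sigma^2/2) t) * exp(sigma^2 t / 2) = x_0 * exp(mu t) = 6*exp(-4*t/5).
Var(X_t) = E[X_t^2] - (E[X_t])^2 = x_0^2 * exp(2 mu t) * (exp(sigma^2 t) - 1) = (36*exp(25*t/9) - 36)*exp(-8*t/5).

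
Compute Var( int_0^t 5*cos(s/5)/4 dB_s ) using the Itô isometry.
Var = 25*t/32 + 125*sin(2*t/5)/64

The Itô integral of a deterministic integrand f(s) has mean 0 because each increment f(s) * (B_{s+ds} - B_s) has mean 0. By the Itô isometry:
  Var( int_0^t f(s) dB_s ) = E[ (int_0^t f(s) dB_s)^2 ] = int_0^t f(s)^2 ds.
Here f(s) = 5*cos(s/5)/4, so f(s)^2 = 25*cos(s/5)^2/16. Integrate:
  int_0^t (25*cos(s/5)^2/16) ds = 25*t/32 + 125*sin(2*t/5)/64.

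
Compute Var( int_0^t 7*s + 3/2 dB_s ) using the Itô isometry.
Var = t*(196*t^2 + 126*t + 27)/12

The Itô integral of a deterministic integrand f(s) has mean 0 because each increment f(s) * (B_{s+ds} - B_s) has mean 0. By the Itô isometry:
  Var( int_0^t f(s) dB_s ) = E[ (int_0^t f(s) dB_s)^2 ] = int_0^t f(s)^2 ds.
Here f(s) = 7*s + 3/2, so f(s)^2 = (14*s + 3)^2/4. Integrate:
  int_0^t ((14*s + 3)^2/4) ds = t*(196*t^2 + 126*t + 27)/12.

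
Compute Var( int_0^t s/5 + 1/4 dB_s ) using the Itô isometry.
Var = t*(16*t^2 + 60*t + 75)/1200

The Itô integral of a deterministic integrand f(s) has mean 0 because each increment f(s) * (B_{s+ds} - B_s) has mean 0. By the Itô isometry:
  Var( int_0^t f(s) dB_s ) = E[ (int_0^t f(s) dB_s)^2 ] = int_0^t f(s)^2 ds.
Here f(s) = s/5 + 1/4, so f(s)^2 = (4*s + 5)^2/400. Integrate:
  int_0^t ((4*s + 5)^2/400) ds = t*(16*t^2 + 60*t + 75)/1200.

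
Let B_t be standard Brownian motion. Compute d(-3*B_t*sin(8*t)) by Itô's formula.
d(-3*B_t*sin(8*t)) = (-24*B_t*cos(8*t)) dt + (-3*sin(8*t)) dB_t

Itô's formula for f(t, x): d f(t, B_t) = (f_t + (1/2) f_xx) dt + f_x dB_t. Compute partials of f(t, x) = -3*x*sin(8*t):
  f_t(t,x)  = -24*x*cos(8*t)
  f_x(t,x)  = -3*sin(8*t)
  f_xx(t,x) = 0
Assemble drift = f_t + (1/2) f_xx = -24*x*cos(8*t) and diffusion = f_x = -3*sin(8*t). Substituting x = B_t:
  d(-3*B_t*sin(8*t)) = (-24*B_t*cos(8*t)) dt + (-3*sin(8*t)) dB_t.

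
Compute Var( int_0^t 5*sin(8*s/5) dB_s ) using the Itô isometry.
Var = 25*t/2 - 125*sin(8*t/5)*cos(8*t/5)/16

The Itô integral of a deterministic integrand f(s) has mean 0 because each increment f(s) * (B_{s+ds} - B_s) has mean 0. By the Itô isometry:
  Var( int_0^t f(s) dB_s ) = E[ (int_0^t f(s) dB_s)^2 ] = int_0^t f(s)^2 ds.
Here f(s) = 5*sin(8*s/5), so f(s)^2 = 25*sin(8*s/5)^2. Integrate:
  int_0^t (25*sin(8*s/5)^2) ds = 25*t/2 - 125*sin(8*t/5)*cos(8*t/5)/16.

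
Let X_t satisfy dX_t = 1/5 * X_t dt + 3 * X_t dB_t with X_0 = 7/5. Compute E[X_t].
E[X_t] = 7*exp(t/5)/5

For GBM dX = mu X dt + sigma X dB with X_0 = x_0, apply Itô to Y = log X: dY = (mu - sigma^2/2) dt + sigma dB, so Y_t = log(x_0) + (mu - sigma^2/2) t + sigma B_t and hence X_t = x_0 * exp((mu - sigma^2/2) t + sigma B_t).
With mu = 1/5, sigma = 3, x_0 = 7/5, this gives:
  X_t = 7/5 * exp((-43/10) * t + (3) * B_t).
Since sigma*B_t ~ Normal(0, sigma^2 t), E[exp(sigma*B_t)] = exp(sigma^2 t / 2); so E[X_t] = x_0 * exp((mu - sigma^2/2) t) * exp(sigma^2 t / 2) = x_0 * exp(mu t) = 7*exp(t/5)/5.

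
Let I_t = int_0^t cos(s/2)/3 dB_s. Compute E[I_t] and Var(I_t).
E[I_t] = 0; Var(I_t) = t/18 + sin(t)/18

The Itô integral of a deterministic integrand f(s) has mean 0 because each increment f(s) * (B_{s+ds} - B_s) has mean 0. By the Itô isometry:
  Var( int_0^t f(s) dB_s ) = E[ (int_0^t f(s) dB_s)^2 ] = int_0^t f(s)^2 ds.
Here f(s) = cos(s/2)/3, so f(s)^2 = cos(s/2)^2/9. Integrate:
  int_0^t (cos(s/2)^2/9) ds = t/18 + sin(t)/18.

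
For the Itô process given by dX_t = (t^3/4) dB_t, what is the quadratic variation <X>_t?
<X>_t = t^7/112

For an Itô process dX_t = a(t) dt + b(t) dB_t, the quadratic variation is <X>_t = int_0^t b(s)^2 ds (the drift term does not contribute). Here b(s) = s^3/4, so
  b(s)^2 = s^6/16.
Integrating from 0 to t:
  <X>_t = int_0^t (s^6/16) ds = t^7/112.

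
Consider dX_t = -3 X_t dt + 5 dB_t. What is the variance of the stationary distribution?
lim Var(X_t) = 25/6

The OU SDE dX = -theta X dt + sigma dB admits the integrating factor exp(theta t): d(exp(theta t) X_t) = sigma exp(theta t) dB_t. Integrating from 0 to t gives X_t = x_0 * exp(-theta t) + sigma * int_0^t exp(-theta (t-s)) dB_s for any initial x_0. The Itô integral has variance (by the Itô isometry) sigma^2 * int_0^t exp(-2 theta (t - s)) ds = sigma^2 * (1 - exp(-2 theta t)) / (2 theta), independent of x_0.
With theta = 3, sigma = 5:
  Var(X_t) = (5)^2 * (1 - exp(-2*3 t)) / (2 * 3) = 25/6 - 25*exp(-6*t)/6.
As t -> infinity, exp(-2*3 t) -> 0, so the stationary variance is sigma^2 / (2 theta) = 25/6.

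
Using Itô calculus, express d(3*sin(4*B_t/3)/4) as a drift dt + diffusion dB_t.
d(3*sin(4*B_t/3)/4) = (-2*sin(4*B_t/3)/3) dt + (cos(4*B_t/3)) dB_t

Itô's formula for f(B_t) gives d f(B_t) = f'(B_t) dB_t + (1/2) f''(B_t) dt. Compute derivatives of f(x) = 3*sin(4*x/3)/4:
  f'(x)  = cos(4*x/3)
  f''(x) = -4*sin(4*x/3)/3
Substitute x = B_t and multiply the f'' term by 1/2:
  drift     = (1/2) * (-4*sin(4*x/3)/3) evaluated at B_t = -2*sin(4*B_t/3)/3
  diffusion = (cos(4*x/3)) evaluated at B_t = cos(4*B_t/3)
Therefore d(3*sin(4*B_t/3)/4) = (-2*sin(4*B_t/3)/3) dt + (cos(4*B_t/3)) dB_t.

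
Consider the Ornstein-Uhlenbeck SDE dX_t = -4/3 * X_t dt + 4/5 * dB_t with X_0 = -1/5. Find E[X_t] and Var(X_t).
E[X_t] = -exp(-4*t/3)/5; Var(X_t) = 6/25 - 6*exp(-8*t/3)/25

The OU SDE dX = -theta X dt + sigma dB admits the integrating factor exp(theta t): d(exp(theta t) X_t) = sigma exp(theta t) dB_t. Integrating from 0 to t:
  X_t = x_0 * exp(-theta t) + sigma * int_0^t exp(-theta (t-s)) dB_s.
The Itô integral has mean 0 and (by the Itô isometry) variance sigma^2 * int_0^t exp(-2 theta (t - s)) ds = sigma^2 * (1 - exp(-2 theta t)) / (2 theta).
With theta = 4/3, sigma = 4/5, x_0 = -1/5:
  E[X_t] = -1/5 * exp(-4/3 t) = -exp(-4*t/3)/5
  Var(X_t) = (4/5)^2 * (1 - exp(-2*4/3 t)) / (2 * 4/3) = 6/25 - 6*exp(-8*t/3)/25.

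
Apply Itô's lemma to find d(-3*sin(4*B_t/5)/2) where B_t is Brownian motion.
d(-3*sin(4*B_t/5)/2) = (12*sin(4*B_t/5)/25) dt + (-6*cos(4*B_t/5)/5) dB_t

Itô's formula for f(B_t) gives d f(B_t) = f'(B_t) dB_t + (1/2) f''(B_t) dt. Compute derivatives of f(x) = -3*sin(4*x/5)/2:
  f'(x)  = -6*cos(4*x/5)/5
  f''(x) = 24*sin(4*x/5)/25
Substitute x = B_t and multiply the f'' term by 1/2:
  drift     = (1/2) * (24*sin(4*x/5)/25) evaluated at B_t = 12*sin(4*B_t/5)/25
  diffusion = (-6*cos(4*x/5)/5) evaluated at B_t = -6*cos(4*B_t/5)/5
Therefore d(-3*sin(4*B_t/5)/2) = (12*sin(4*B_t/5)/25) dt + (-6*cos(4*B_t/5)/5) dB_t.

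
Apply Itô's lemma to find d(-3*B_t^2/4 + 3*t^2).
d(-3*B_t^2/4 + 3*t^2) = (6*t - 3/4) dt + (-3*B_t/2) dB_t

Itô's formula for f(t, x): d f(t, B_t) = (f_t + (1/2) f_xx) dt + f_x dB_t. Compute partials of f(t, x) = 3*t^2 - 3*x^2/4:
  f_t(t,x)  = 6*t
  f_x(t,x)  = -3*x/2
  f_xx(t,x) = -3/2
Assemble drift = f_t + (1/2) f_xx = 6*t - 3/4 and diffusion = f_x = -3*x/2. Substituting x = B_t:
  d(-3*B_t^2/4 + 3*t^2) = (6*t - 3/4) dt + (-3*B_t/2) dB_t.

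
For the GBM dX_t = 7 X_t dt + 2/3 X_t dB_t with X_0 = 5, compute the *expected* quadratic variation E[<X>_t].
E[<X>_t] = 10*exp(130*t/9)/13 - 10/13

<X>_t = int_0^t ((2/3) * X_s)^2 ds. Taking expectation inside the integral: E[<X>_t] = (2/3)^2 * int_0^t E[X_s^2] ds. For GBM, E[X_s^2] = x_0^2 * exp((2 mu + sigma^2) s). Integrating:
  E[<X>_t] = (2/3)^2 * 5^2 * (exp((2*7 + (2/3)^2) t) - 1) / (2*7 + (2/3)^2)
           = (2/3)^2 * 5^2 * (exp((130/9) t) - 1) / (130/9) = 10*exp(130*t/9)/13 - 10/13.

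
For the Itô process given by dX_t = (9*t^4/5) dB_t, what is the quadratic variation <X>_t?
<X>_t = 9*t^9/25

For an Itô process dX_t = a(t) dt + b(t) dB_t, the quadratic variation is <X>_t = int_0^t b(s)^2 ds (the drift term does not contribute). Here b(s) = 9*s^4/5, so
  b(s)^2 = 81*s^8/25.
Integrating from 0 to t:
  <X>_t = int_0^t (81*s^8/25) ds = 9*t^9/25.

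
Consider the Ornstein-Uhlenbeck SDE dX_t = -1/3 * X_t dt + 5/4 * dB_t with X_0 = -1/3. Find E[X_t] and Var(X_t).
E[X_t] = -exp(-t/3)/3; Var(X_t) = 75/32 - 75*exp(-2*t/3)/32

The OU SDE dX = -theta X dt + sigma dB admits the integrating factor exp(theta t): d(exp(theta t) X_t) = sigma exp(theta t) dB_t. Integrating from 0 to t:
  X_t = x_0 * exp(-theta t) + sigma * int_0^t exp(-theta (t-s)) dB_s.
The Itô integral has mean 0 and (by the Itô isometry) variance sigma^2 * int_0^t exp(-2 theta (t - s)) ds = sigma^2 * (1 - exp(-2 theta t)) / (2 theta).
With theta = 1/3, sigma = 5/4, x_0 = -1/3:
  E[X_t] = -1/3 * exp(-1/3 t) = -exp(-t/3)/3
  Var(X_t) = (5/4)^2 * (1 - exp(-2*1/3 t)) / (2 * 1/3) = 75/32 - 75*exp(-2*t/3)/32.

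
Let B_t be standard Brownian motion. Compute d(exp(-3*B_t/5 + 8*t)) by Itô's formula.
d(exp(-3*B_t/5 + 8*t)) = (409*exp(-3*B_t/5 + 8*t)/50) dt + (-3*exp(-3*B_t/5 + 8*t)/5) dB_t

Itô's formula for f(t, x): d f(t, B_t) = (f_t + (1/2) f_xx) dt + f_x dB_t. Compute partials of f(t, x) = exp(8*t - 3*x/5):
  f_t(t,x)  = 8*exp(8*t - 3*x/5)
  f_x(t,x)  = -3*exp(8*t - 3*x/5)/5
  f_xx(t,x) = 9*exp(8*t - 3*x/5)/25
Assemble drift = f_t + (1/2) f_xx = 409*exp(8*t - 3*x/5)/50 and diffusion = f_x = -3*exp(8*t - 3*x/5)/5. Substituting x = B_t:
  d(exp(-3*B_t/5 + 8*t)) = (409*exp(-3*B_t/5 + 8*t)/50) dt + (-3*exp(-3*B_t/5 + 8*t)/5) dB_t.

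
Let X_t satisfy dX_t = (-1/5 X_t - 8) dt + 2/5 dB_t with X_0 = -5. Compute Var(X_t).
Var(X_t) = 2/5 - 2*exp(-2*t/5)/5

The variance V(t) = Var(X_t) satisfies V'(t) = 2 a V(t) + c^2 with V(0) = 0 (drift coefficient is linear in X, diffusion is constant). With a = -1/5, c = 2/5, the solution is
  V(t) = (c^2 / (2 a)) * (exp(2 a t) - 1)
       = ((2/5)^2 / (2*(-1/5))) * (exp((-2/5) t) - 1)
       = 2/5 - 2*exp(-2*t/5)/5.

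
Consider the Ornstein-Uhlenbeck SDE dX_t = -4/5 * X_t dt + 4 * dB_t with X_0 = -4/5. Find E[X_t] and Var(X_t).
E[X_t] = -4*exp(-4*t/5)/5; Var(X_t) = 10 - 10*exp(-8*t/5)

The OU SDE dX = -theta X dt + sigma dB admits the integrating factor exp(theta t): d(exp(theta t) X_t) = sigma exp(theta t) dB_t. Integrating from 0 to t:
  X_t = x_0 * exp(-theta t) + sigma * int_0^t exp(-theta (t-s)) dB_s.
The Itô integral has mean 0 and (by the Itô isometry) variance sigma^2 * int_0^t exp(-2 theta (t - s)) ds = sigma^2 * (1 - exp(-2 theta t)) / (2 theta).
With theta = 4/5, sigma = 4, x_0 = -4/5:
  E[X_t] = -4/5 * exp(-4/5 t) = -4*exp(-4*t/5)/5
  Var(X_t) = (4)^2 * (1 - exp(-2*4/5 t)) / (2 * 4/5) = 10 - 10*exp(-8*t/5).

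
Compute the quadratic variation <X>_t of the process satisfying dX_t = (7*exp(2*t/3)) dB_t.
<X>_t = 147*exp(4*t/3)/4 - 147/4

For an Itô process dX_t = a(t) dt + b(t) dB_t, the quadratic variation is <X>_t = int_0^t b(s)^2 ds (the drift term does not contribute). Here b(s) = 7*exp(2*s/3), so
  b(s)^2 = 49*exp(4*s/3).
Integrating from 0 to t:
  <X>_t = int_0^t (49*exp(4*s/3)) ds = 147*exp(4*t/3)/4 - 147/4.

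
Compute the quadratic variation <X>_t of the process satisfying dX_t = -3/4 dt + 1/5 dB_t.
<X>_t = t/25

For an Itô process dX_t = a(t) dt + b(t) dB_t, the quadratic variation is <X>_t = int_0^t b(s)^2 ds (the drift term does not contribute). Here b(s) = 1/5, so
  b(s)^2 = 1/25.
Integrating from 0 to t:
  <X>_t = int_0^t (1/25) ds = t/25.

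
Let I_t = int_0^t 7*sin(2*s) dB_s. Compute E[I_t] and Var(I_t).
E[I_t] = 0; Var(I_t) = 49*t/2 - 49*sin(4*t)/8

The Itô integral of a deterministic integrand f(s) has mean 0 because each increment f(s) * (B_{s+ds} - B_s) has mean 0. By the Itô isometry:
  Var( int_0^t f(s) dB_s ) = E[ (int_0^t f(s) dB_s)^2 ] = int_0^t f(s)^2 ds.
Here f(s) = 7*sin(2*s), so f(s)^2 = 49*sin(2*s)^2. Integrate:
  int_0^t (49*sin(2*s)^2) ds = 49*t/2 - 49*sin(4*t)/8.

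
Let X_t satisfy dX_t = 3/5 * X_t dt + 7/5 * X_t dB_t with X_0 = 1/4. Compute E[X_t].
E[X_t] = exp(3*t/5)/4

For GBM dX = mu X dt + sigma X dB with X_0 = x_0, apply Itô to Y = log X: dY = (mu - sigma^2/2) dt + sigma dB, so Y_t = log(x_0) + (mu - sigma^2/2) t + sigma B_t and hence X_t = x_0 * exp((mu - sigma^2/2) t + sigma B_t).
With mu = 3/5, sigma = 7/5, x_0 = 1/4, this gives:
  X_t = 1/4 * exp((-19/50) * t + (7/5) * B_t).
Since sigma*B_t ~ Normal(0, sigma^2 t), E[exp(sigma*B_t)] = exp(sigma^2 t / 2); so E[X_t] = x_0 * exp((mu - sigma^2/2) t) * exp(sigma^2 t / 2) = x_0 * exp(mu t) = exp(3*t/5)/4.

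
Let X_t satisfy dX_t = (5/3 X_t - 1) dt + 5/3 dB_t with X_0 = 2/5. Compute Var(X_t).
Var(X_t) = 5*exp(10*t/3)/6 - 5/6

The variance V(t) = Var(X_t) satisfies V'(t) = 2 a V(t) + c^2 with V(0) = 0 (drift coefficient is linear in X, diffusion is constant). With a = 5/3, c = 5/3, the solution is
  V(t) = (c^2 / (2 a)) * (exp(2 a t) - 1)
       = ((5/3)^2 / (2*(5/3))) * (exp((10/3) t) - 1)
       = 5*exp(10*t/3)/6 - 5/6.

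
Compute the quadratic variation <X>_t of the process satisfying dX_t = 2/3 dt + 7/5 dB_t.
<X>_t = 49*t/25

For an Itô process dX_t = a(t) dt + b(t) dB_t, the quadratic variation is <X>_t = int_0^t b(s)^2 ds (the drift term does not contribute). Here b(s) = 7/5, so
  b(s)^2 = 49/25.
Integrating from 0 to t:
  <X>_t = int_0^t (49/25) ds = 49*t/25.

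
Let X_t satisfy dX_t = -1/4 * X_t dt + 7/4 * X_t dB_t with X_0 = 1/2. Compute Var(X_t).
Var(X_t) = (exp(49*t/16) - 1)*exp(-t/2)/4

For GBM dX = mu X dt + sigma X dB with X_0 = x_0, apply Itô to Y = log X: dY = (mu - sigma^2/2) dt + sigma dB, so Y_t = log(x_0) + (mu - sigma^2/2) t + sigma B_t and hence X_t = x_0 * exp((mu - sigma^2/2) t + sigma B_t).
With mu = -1/4, sigma = 7/4, x_0 = 1/2, this gives:
  X_t = 1/2 * exp((-57/32) * t + (7/4) * B_t).
Since sigma*B_t ~ Normal(0, sigma^2 t), E[exp(sigma*B_t)] = exp(sigma^2 t / 2); so E[X_t] = x_0 * exp((mu - sigma^2/2) t) * exp(sigma^2 t / 2) = x_0 * exp(mu t) = exp(-t/4)/2.
Var(X_t) = E[X_t^2] - (E[X_t])^2 = x_0^2 * exp(2 mu t) * (exp(sigma^2 t) - 1) = (exp(49*t/16) - 1)*exp(-t/2)/4.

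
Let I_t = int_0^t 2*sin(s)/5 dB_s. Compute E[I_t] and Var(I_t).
E[I_t] = 0; Var(I_t) = 2*t/25 - sin(2*t)/25

The Itô integral of a deterministic integrand f(s) has mean 0 because each increment f(s) * (B_{s+ds} - B_s) has mean 0. By the Itô isometry:
  Var( int_0^t f(s) dB_s ) = E[ (int_0^t f(s) dB_s)^2 ] = int_0^t f(s)^2 ds.
Here f(s) = 2*sin(s)/5, so f(s)^2 = 4*sin(s)^2/25. Integrate:
  int_0^t (4*sin(s)^2/25) ds = 2*t/25 - sin(2*t)/25.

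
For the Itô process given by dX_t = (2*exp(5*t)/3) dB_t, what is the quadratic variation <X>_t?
<X>_t = 2*exp(10*t)/45 - 2/45

For an Itô process dX_t = a(t) dt + b(t) dB_t, the quadratic variation is <X>_t = int_0^t b(s)^2 ds (the drift term does not contribute). Here b(s) = 2*exp(5*s)/3, so
  b(s)^2 = 4*exp(10*s)/9.
Integrating from 0 to t:
  <X>_t = int_0^t (4*exp(10*s)/9) ds = 2*exp(10*t)/45 - 2/45.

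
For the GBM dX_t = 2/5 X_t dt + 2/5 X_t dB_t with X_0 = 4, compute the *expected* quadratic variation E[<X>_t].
E[<X>_t] = 8*exp(24*t/25)/3 - 8/3

<X>_t = int_0^t ((2/5) * X_s)^2 ds. Taking expectation inside the integral: E[<X>_t] = (2/5)^2 * int_0^t E[X_s^2] ds. For GBM, E[X_s^2] = x_0^2 * exp((2 mu + sigma^2) s). Integrating:
  E[<X>_t] = (2/5)^2 * 4^2 * (exp((2*(2/5) + (2/5)^2) t) - 1) / (2*(2/5) + (2/5)^2)
           = (2/5)^2 * 4^2 * (exp((24/25) t) - 1) / (24/25) = 8*exp(24*t/25)/3 - 8/3.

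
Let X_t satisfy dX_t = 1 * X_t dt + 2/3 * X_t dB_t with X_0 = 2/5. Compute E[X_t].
E[X_t] = 2*exp(t)/5

For GBM dX = mu X dt + sigma X dB with X_0 = x_0, apply Itô to Y = log X: dY = (mu - sigma^2/2) dt + sigma dB, so Y_t = log(x_0) + (mu - sigma^2/2) t + sigma B_t and hence X_t = x_0 * exp((mu - sigma^2/2) t + sigma B_t).
With mu = 1, sigma = 2/3, x_0 = 2/5, this gives:
  X_t = 2/5 * exp((7/9) * t + (2/3) * B_t).
Since sigma*B_t ~ Normal(0, sigma^2 t), E[exp(sigma*B_t)] = exp(sigma^2 t / 2); so E[X_t] = x_0 * exp((mu - sigma^2/2) t) * exp(sigma^2 t / 2) = x_0 * exp(mu t) = 2*exp(t)/5.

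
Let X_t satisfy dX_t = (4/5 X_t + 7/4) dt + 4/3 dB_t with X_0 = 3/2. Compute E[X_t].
E[X_t] = 59*exp(4*t/5)/16 - 35/16

Taking expectations and using E[dB_t] = 0, the mean m(t) = E[X_t] satisfies the ODE m'(t) = a m(t) + b with m(0) = x_0. With a = 4/5, b = 7/4, x_0 = 3/2, the solution is
  m(t) = x_0 * exp(a t) + (b/a) * (exp(a t) - 1)
       = (3/2) * exp((4/5) t) + ((7/4)/(4/5)) * (exp((4/5) t) - 1)
       = 59*exp(4*t/5)/16 - 35/16.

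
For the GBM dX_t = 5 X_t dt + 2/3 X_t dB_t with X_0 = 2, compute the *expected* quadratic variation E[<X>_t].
E[<X>_t] = 8*exp(94*t/9)/47 - 8/47

<X>_t = int_0^t ((2/3) * X_s)^2 ds. Taking expectation inside the integral: E[<X>_t] = (2/3)^2 * int_0^t E[X_s^2] ds. For GBM, E[X_s^2] = x_0^2 * exp((2 mu + sigma^2) s). Integrating:
  E[<X>_t] = (2/3)^2 * 2^2 * (exp((2*5 + (2/3)^2) t) - 1) / (2*5 + (2/3)^2)
           = (2/3)^2 * 2^2 * (exp((94/9) t) - 1) / (94/9) = 8*exp(94*t/9)/47 - 8/47.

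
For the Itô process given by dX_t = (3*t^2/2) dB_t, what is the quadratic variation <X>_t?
<X>_t = 9*t^5/20

For an Itô process dX_t = a(t) dt + b(t) dB_t, the quadratic variation is <X>_t = int_0^t b(s)^2 ds (the drift term does not contribute). Here b(s) = 3*s^2/2, so
  b(s)^2 = 9*s^4/4.
Integrating from 0 to t:
  <X>_t = int_0^t (9*s^4/4) ds = 9*t^5/20.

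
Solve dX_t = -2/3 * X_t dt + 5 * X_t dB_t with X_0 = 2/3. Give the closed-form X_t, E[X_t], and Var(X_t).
X_t = 2/3 * exp((-79/6) t + (5) B_t); E[X_t] = 2*exp(-2*t/3)/3; Var(X_t) = (4*exp(25*t) - 4)*exp(-4*t/3)/9

For GBM dX = mu X dt + sigma X dB with X_0 = x_0, apply Itô to Y = log X: dY = (mu - sigma^2/2) dt + sigma dB, so Y_t = log(x_0) + (mu - sigma^2/2) t + sigma B_t and hence X_t = x_0 * exp((mu - sigma^2/2) t + sigma B_t).
With mu = -2/3, sigma = 5, x_0 = 2/3, this gives:
  X_t = 2/3 * exp((-79/6) * t + (5) * B_t).
Since sigma*B_t ~ Normal(0, sigma^2 t), E[exp(sigma*B_t)] = exp(sigma^2 t / 2); so E[X_t] = x_0 * exp((mu - sigma^2/2) t) * exp(sigma^2 t / 2) = x_0 * exp(mu t) = 2*exp(-2*t/3)/3.
Var(X_t) = E[X_t^2] - (E[X_t])^2 = x_0^2 * exp(2 mu t) * (exp(sigma^2 t) - 1) = (4*exp(25*t) - 4)*exp(-4*t/3)/9.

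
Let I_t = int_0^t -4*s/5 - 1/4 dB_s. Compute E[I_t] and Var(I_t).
E[I_t] = 0; Var(I_t) = t*(256*t^2 + 240*t + 75)/1200

The Itô integral of a deterministic integrand f(s) has mean 0 because each increment f(s) * (B_{s+ds} - B_s) has mean 0. By the Itô isometry:
  Var( int_0^t f(s) dB_s ) = E[ (int_0^t f(s) dB_s)^2 ] = int_0^t f(s)^2 ds.
Here f(s) = -4*s/5 - 1/4, so f(s)^2 = (16*s + 5)^2/400. Integrate:
  int_0^t ((16*s + 5)^2/400) ds = t*(256*t^2 + 240*t + 75)/1200.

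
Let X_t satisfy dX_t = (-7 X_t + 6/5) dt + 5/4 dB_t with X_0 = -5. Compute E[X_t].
E[X_t] = 6/35 - 181*exp(-7*t)/35

Taking expectations and using E[dB_t] = 0, the mean m(t) = E[X_t] satisfies the ODE m'(t) = a m(t) + b with m(0) = x_0. With a = -7, b = 6/5, x_0 = -5, the solution is
  m(t) = x_0 * exp(a t) + (b/a) * (exp(a t) - 1)
       = (-5) * exp((-7) t) + ((6/5)/(-7)) * (exp((-7) t) - 1)
       = 6/35 - 181*exp(-7*t)/35.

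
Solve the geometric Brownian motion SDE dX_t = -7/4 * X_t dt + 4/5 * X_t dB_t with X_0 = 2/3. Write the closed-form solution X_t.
X_t = 2/3 * exp((-207/100) * t + (4/5) * B_t)

For GBM dX = mu X dt + sigma X dB with X_0 = x_0, apply Itô to Y = log X: dY = (mu - sigma^2/2) dt + sigma dB, so Y_t = log(x_0) + (mu - sigma^2/2) t + sigma B_t and hence X_t = x_0 * exp((mu - sigma^2/2) t + sigma B_t).
With mu = -7/4, sigma = 4/5, x_0 = 2/3, this gives:
  X_t = 2/3 * exp((-207/100) * t + (4/5) * B_t).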